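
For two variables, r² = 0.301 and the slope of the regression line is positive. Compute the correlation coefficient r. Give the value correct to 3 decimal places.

0.549

|r| = √0.301 = 0.549
The association is positive, so r = 0.549.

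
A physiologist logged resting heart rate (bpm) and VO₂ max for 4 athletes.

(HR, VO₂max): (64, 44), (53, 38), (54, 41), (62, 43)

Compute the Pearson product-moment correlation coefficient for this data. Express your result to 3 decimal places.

n = 4, Σx = 233, Σy = 166, Σx² = 13665, Σy² = 6910, Σxy = 9710
nΣxy − ΣxΣy = 38840 − 38678 = 162
nΣx² − (Σx)² = 54660 − 54289 = 371; nΣy² − (Σy)² = 27640 − 27556 = 84
r = 162 / √(371 × 84) = 162 / 176.5333 ≈ 0.918

0.918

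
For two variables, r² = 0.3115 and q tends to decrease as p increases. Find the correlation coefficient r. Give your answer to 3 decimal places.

-0.558

|r| = √0.3115 = 0.558
The association is negative, so r = −0.558.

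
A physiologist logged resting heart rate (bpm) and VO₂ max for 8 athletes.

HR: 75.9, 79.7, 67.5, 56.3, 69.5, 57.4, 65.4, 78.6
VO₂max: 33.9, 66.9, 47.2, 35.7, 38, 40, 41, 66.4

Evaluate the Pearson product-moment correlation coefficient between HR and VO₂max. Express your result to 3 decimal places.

0.658

n = 8, Σx = 550.3, Σy = 369.1, Σx² = 38418.97, Σy² = 18261.11, Σxy = 25938.29
nΣxy − ΣxΣy = 207506.32 − 203115.73 = 4390.59
nΣx² − (Σx)² = 307351.76 − 302830.09 = 4521.67; nΣy² − (Σy)² = 146088.88 − 136234.81 = 9854.07
r = 4390.59 / √(4521.67 × 9854.07) = 4390.59 / 6675.0920 ≈ 0.658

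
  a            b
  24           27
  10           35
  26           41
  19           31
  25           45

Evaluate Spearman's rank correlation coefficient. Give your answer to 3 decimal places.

Rank a: 3, 1, 5, 2, 4
Rank b: 1, 3, 4, 2, 5
d = rank(a) − rank(b): 2, -2, 1, 0, -1; Σd² = 10
ρ = 1 − 6Σd² / [n(n²−1)] = 1 − 6×10 / (5×24) = 1 − 60/120 ≈ 0.500

0.500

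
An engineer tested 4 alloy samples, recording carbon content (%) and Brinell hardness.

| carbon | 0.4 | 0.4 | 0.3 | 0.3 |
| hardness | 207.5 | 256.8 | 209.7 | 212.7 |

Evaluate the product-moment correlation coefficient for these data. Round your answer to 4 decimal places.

n = 4, Σx = 1.4, Σy = 886.7, Σx² = 0.5, Σy² = 198217.87, Σxy = 312.44
nΣxy − ΣxΣy = 1249.76 − 1241.38 = 8.38
nΣx² − (Σx)² = 2 − 1.96 = 0.04; nΣy² − (Σy)² = 792871.48 − 786236.89 = 6634.59
r = 8.38 / √(0.04 × 6634.59) = 8.38 / 16.2906 ≈ 0.5144

0.5144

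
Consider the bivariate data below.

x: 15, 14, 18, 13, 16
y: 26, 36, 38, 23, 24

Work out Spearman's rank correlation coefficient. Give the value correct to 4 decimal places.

Rank x: 3, 2, 5, 1, 4
Rank y: 3, 4, 5, 1, 2
d = rank(x) − rank(y): 0, -2, 0, 0, 2; Σd² = 8
ρ = 1 − 6Σd² / [n(n²−1)] = 1 − 6×8 / (5×24) = 1 − 48/120 ≈ 0.6000

0.6000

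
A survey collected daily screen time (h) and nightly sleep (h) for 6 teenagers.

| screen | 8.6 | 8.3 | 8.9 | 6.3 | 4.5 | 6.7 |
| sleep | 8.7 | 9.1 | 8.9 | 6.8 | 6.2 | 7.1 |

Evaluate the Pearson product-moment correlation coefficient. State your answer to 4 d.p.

0.9580

n = 6, Σx = 43.3, Σy = 46.8, Σx² = 326.89, Σy² = 372.8, Σxy = 347.87
nΣxy − ΣxΣy = 2087.22 − 2026.44 = 60.78
nΣx² − (Σx)² = 1961.34 − 1874.89 = 86.45; nΣy² − (Σy)² = 2236.8 − 2190.24 = 46.56
r = 60.78 / √(86.45 × 46.56) = 60.78 / 63.4438 ≈ 0.9580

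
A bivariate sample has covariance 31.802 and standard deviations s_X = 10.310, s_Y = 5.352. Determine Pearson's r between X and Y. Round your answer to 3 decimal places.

0.576

r = Cov(X,Y) / (s_X · s_Y) = 31.802 / (10.310 × 5.352)
  = 31.802 / 55.1791 ≈ 0.576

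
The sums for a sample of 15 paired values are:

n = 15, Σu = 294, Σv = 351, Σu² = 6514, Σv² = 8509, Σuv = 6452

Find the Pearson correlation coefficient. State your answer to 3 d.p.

r = (nΣuv − ΣuΣv) / √[(nΣu² − (Σu)²)(nΣv² − (Σv)²)]
Numerator: 15×6452 − 294×351 = -6414
Denominator: √[(97710 − 86436)(127635 − 123201)] = √[11274 × 4434] = 7070.2840
r = -6414 / 7070.2840 ≈ -0.907

-0.907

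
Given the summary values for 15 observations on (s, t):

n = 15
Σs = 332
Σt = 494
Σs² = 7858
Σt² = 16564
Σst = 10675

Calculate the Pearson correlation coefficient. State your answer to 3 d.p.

-0.668

r = (nΣst − ΣsΣt) / √[(nΣs² − (Σs)²)(nΣt² − (Σt)²)]
Numerator: 15×10675 − 332×494 = -3883
Denominator: √[(117870 − 110224)(248460 − 244036)] = √[7646 × 4424] = 5816.0041
r = -3883 / 5816.0041 ≈ -0.668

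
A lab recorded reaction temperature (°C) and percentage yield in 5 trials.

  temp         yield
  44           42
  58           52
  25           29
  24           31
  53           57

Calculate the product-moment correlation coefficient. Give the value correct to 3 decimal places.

0.957

n = 5, Σx = 204, Σy = 211, Σx² = 9310, Σy² = 9519, Σxy = 9354
nΣxy − ΣxΣy = 46770 − 43044 = 3726
nΣx² − (Σx)² = 46550 − 41616 = 4934; nΣy² − (Σy)² = 47595 − 44521 = 3074
r = 3726 / √(4934 × 3074) = 3726 / 3894.4982 ≈ 0.957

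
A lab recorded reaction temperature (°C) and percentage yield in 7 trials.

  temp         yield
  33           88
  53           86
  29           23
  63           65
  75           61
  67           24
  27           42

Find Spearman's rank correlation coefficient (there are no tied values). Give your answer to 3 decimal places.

0.107

Rank temp: 3, 4, 2, 5, 7, 6, 1
Rank yield: 7, 6, 1, 5, 4, 2, 3
d = rank(temp) − rank(yield): -4, -2, 1, 0, 3, 4, -2; Σd² = 50
ρ = 1 − 6Σd² / [n(n²−1)] = 1 − 6×50 / (7×48) = 1 − 300/336 ≈ 0.107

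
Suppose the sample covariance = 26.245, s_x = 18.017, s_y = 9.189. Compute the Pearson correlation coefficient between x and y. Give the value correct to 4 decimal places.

0.1585

r = Cov(x,y) / (s_x · s_y) = 26.245 / (18.017 × 9.189)
  = 26.245 / 165.5582 ≈ 0.1585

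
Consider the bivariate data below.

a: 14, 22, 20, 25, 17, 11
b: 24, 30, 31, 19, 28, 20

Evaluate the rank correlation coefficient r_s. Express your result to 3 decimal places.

Rank a: 2, 5, 4, 6, 3, 1
Rank b: 3, 5, 6, 1, 4, 2
d = rank(a) − rank(b): -1, 0, -2, 5, -1, -1; Σd² = 32
ρ = 1 − 6Σd² / [n(n²−1)] = 1 − 6×32 / (6×35) = 1 − 192/210 ≈ 0.086

0.086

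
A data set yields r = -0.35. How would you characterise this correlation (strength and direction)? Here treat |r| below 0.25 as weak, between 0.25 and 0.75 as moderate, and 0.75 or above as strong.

r = -0.35 < 0 so the relationship is negative.
|r| = 0.35, which falls in the moderate range.

moderate negative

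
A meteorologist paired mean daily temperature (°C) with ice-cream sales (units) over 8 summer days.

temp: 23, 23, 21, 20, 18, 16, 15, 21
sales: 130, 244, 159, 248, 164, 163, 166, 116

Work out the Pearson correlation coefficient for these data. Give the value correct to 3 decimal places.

0.106

n = 8, Σx = 157, Σy = 1390, Σx² = 3145, Σy² = 257698, Σxy = 27387
nΣxy − ΣxΣy = 219096 − 218230 = 866
nΣx² − (Σx)² = 25160 − 24649 = 511; nΣy² − (Σy)² = 2061584 − 1932100 = 129484
r = 866 / √(511 × 129484) = 866 / 8134.2685 ≈ 0.106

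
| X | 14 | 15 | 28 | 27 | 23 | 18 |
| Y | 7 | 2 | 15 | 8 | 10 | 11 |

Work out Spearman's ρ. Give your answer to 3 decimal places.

0.714

Rank X: 1, 2, 6, 5, 4, 3
Rank Y: 2, 1, 6, 3, 4, 5
d = rank(X) − rank(Y): -1, 1, 0, 2, 0, -2; Σd² = 10
ρ = 1 − 6Σd² / [n(n²−1)] = 1 − 6×10 / (6×35) = 1 − 60/210 ≈ 0.714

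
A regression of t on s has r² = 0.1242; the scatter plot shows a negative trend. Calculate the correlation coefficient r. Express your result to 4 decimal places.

-0.3524

|r| = √0.1242 = 0.3524
The association is negative, so r = −0.3524.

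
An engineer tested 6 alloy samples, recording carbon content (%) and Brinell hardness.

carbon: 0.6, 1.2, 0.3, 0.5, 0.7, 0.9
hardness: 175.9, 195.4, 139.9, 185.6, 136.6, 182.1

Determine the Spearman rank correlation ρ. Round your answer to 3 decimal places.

Rank carbon: 3, 6, 1, 2, 4, 5
Rank hardness: 3, 6, 2, 5, 1, 4
d = rank(carbon) − rank(hardness): 0, 0, -1, -3, 3, 1; Σd² = 20
ρ = 1 − 6Σd² / [n(n²−1)] = 1 − 6×20 / (6×35) = 1 − 120/210 ≈ 0.429

0.429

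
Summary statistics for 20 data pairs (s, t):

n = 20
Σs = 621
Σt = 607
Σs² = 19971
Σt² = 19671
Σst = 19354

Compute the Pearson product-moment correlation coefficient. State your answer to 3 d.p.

0.546

r = (nΣst − ΣsΣt) / √[(nΣs² − (Σs)²)(nΣt² − (Σt)²)]
Numerator: 20×19354 − 621×607 = 10133
Denominator: √[(399420 − 385641)(393420 − 368449)] = √[13779 × 24971] = 18549.2698
r = 10133 / 18549.2698 ≈ 0.546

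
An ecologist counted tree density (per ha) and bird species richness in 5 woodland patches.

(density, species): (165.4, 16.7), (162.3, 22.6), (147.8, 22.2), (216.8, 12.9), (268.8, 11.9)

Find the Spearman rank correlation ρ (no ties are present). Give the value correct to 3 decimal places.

-0.900

Rank density: 3, 2, 1, 4, 5
Rank species: 3, 5, 4, 2, 1
d = rank(density) − rank(species): 0, -3, -3, 2, 4; Σd² = 38
ρ = 1 − 6Σd² / [n(n²−1)] = 1 − 6×38 / (5×24) = 1 − 228/120 ≈ -0.900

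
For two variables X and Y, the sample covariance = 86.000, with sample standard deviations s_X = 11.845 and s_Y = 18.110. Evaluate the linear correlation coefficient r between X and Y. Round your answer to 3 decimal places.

r = Cov(X,Y) / (s_X · s_Y) = 86.000 / (11.845 × 18.110)
  = 86.000 / 214.5130 ≈ 0.401

0.401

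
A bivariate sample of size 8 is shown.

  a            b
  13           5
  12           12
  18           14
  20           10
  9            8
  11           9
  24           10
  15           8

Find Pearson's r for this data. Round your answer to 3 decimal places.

n = 8, Σa = 122, Σb = 76, Σa² = 2040, Σb² = 774, Σab = 1192
nΣab − ΣaΣb = 9536 − 9272 = 264
nΣa² − (Σa)² = 16320 − 14884 = 1436; nΣb² − (Σb)² = 6192 − 5776 = 416
r = 264 / √(1436 × 416) = 264 / 772.9010 ≈ 0.342

0.342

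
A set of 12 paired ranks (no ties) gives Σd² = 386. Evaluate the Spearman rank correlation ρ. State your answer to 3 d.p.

-0.350

ρ = 1 − 6Σd² / [n(n²−1)] = 1 − 6×386 / (12×143)
  = 1 − 2316/1716 = 1 − 1.3497 ≈ -0.350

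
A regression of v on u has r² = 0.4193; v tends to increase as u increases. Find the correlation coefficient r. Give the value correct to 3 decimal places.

0.648

|r| = √0.4193 = 0.648
The association is positive, so r = 0.648.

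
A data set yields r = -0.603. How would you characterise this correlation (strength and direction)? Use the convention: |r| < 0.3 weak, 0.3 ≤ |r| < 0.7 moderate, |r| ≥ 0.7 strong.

r = -0.603 < 0 so the relationship is negative.
|r| = 0.603, which falls in the moderate range.

moderate negative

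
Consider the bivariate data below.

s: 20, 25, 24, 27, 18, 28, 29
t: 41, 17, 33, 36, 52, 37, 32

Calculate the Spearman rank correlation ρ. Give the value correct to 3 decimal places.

Rank s: 2, 4, 3, 5, 1, 6, 7
Rank t: 6, 1, 3, 4, 7, 5, 2
d = rank(s) − rank(t): -4, 3, 0, 1, -6, 1, 5; Σd² = 88
ρ = 1 − 6Σd² / [n(n²−1)] = 1 − 6×88 / (7×48) = 1 − 528/336 ≈ -0.571

-0.571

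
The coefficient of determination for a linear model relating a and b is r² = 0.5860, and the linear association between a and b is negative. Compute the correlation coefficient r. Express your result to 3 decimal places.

|r| = √0.5860 = 0.766
The association is negative, so r = −0.766.

-0.766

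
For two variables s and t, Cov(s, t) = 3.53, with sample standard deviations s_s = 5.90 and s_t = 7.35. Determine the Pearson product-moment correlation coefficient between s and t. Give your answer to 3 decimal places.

r = Cov(s,t) / (s_s · s_t) = 3.53 / (5.90 × 7.35)
  = 3.53 / 43.3650 ≈ 0.081

0.081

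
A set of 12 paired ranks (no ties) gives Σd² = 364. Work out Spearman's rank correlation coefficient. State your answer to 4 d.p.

ρ = 1 − 6Σd² / [n(n²−1)] = 1 − 6×364 / (12×143)
  = 1 − 2184/1716 = 1 − 1.27273 ≈ -0.2727

-0.2727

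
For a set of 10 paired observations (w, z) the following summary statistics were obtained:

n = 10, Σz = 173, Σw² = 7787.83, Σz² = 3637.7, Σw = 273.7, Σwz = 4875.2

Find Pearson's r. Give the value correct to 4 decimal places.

r = (nΣwz − ΣwΣz) / √[(nΣw² − (Σw)²)(nΣz² − (Σz)²)]
Numerator: 10×4875.2 − 273.7×173 = 1401.9
Denominator: √[(77878.3 − 74911.69)(36377 − 29929)] = √[2966.61 × 6448] = 4373.6371
r = 1401.9 / 4373.6371 ≈ 0.3205

0.3205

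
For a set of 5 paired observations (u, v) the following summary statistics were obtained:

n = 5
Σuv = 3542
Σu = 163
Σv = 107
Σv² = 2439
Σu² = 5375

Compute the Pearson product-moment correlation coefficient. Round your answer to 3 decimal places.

0.563

r = (nΣuv − ΣuΣv) / √[(nΣu² − (Σu)²)(nΣv² − (Σv)²)]
Numerator: 5×3542 − 163×107 = 269
Denominator: √[(26875 − 26569)(12195 − 11449)] = √[306 × 746] = 477.7824
r = 269 / 477.7824 ≈ 0.563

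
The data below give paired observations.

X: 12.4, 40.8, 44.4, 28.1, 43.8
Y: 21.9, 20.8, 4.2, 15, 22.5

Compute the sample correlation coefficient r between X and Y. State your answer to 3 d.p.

n = 5, ΣX = 169.5, ΣY = 84.4, ΣX² = 6497.81, ΣY² = 1661.14, ΣXY = 2713.68
nΣXY − ΣXΣY = 13568.4 − 14305.8 = -737.4
nΣX² − (ΣX)² = 32489.05 − 28730.25 = 3758.8; nΣY² − (ΣY)² = 8305.7 − 7123.36 = 1182.34
r = -737.4 / √(3758.8 × 1182.34) = -737.4 / 2108.1223 ≈ -0.350

-0.350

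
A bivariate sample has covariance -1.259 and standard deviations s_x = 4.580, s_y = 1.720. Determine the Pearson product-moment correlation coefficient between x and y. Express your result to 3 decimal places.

-0.160

r = Cov(x,y) / (s_x · s_y) = -1.259 / (4.580 × 1.720)
  = -1.259 / 7.8776 ≈ -0.160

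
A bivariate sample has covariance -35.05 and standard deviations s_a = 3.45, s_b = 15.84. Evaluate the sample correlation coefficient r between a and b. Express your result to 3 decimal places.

r = Cov(a,b) / (s_a · s_b) = -35.05 / (3.45 × 15.84)
  = -35.05 / 54.6480 ≈ -0.641

-0.641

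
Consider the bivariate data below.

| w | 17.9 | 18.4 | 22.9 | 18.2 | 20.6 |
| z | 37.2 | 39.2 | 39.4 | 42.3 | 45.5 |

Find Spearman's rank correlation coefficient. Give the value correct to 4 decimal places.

Rank w: 1, 3, 5, 2, 4
Rank z: 1, 2, 3, 4, 5
d = rank(w) − rank(z): 0, 1, 2, -2, -1; Σd² = 10
ρ = 1 − 6Σd² / [n(n²−1)] = 1 − 6×10 / (5×24) = 1 − 60/120 ≈ 0.5000

0.5000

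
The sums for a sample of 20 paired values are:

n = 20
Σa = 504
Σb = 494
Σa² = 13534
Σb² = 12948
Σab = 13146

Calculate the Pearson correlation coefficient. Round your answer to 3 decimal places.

0.884

r = (nΣab − ΣaΣb) / √[(nΣa² − (Σa)²)(nΣb² − (Σb)²)]
Numerator: 20×13146 − 504×494 = 13944
Denominator: √[(270680 − 254016)(258960 − 244036)] = √[16664 × 14924] = 15770.0202
r = 13944 / 15770.0202 ≈ 0.884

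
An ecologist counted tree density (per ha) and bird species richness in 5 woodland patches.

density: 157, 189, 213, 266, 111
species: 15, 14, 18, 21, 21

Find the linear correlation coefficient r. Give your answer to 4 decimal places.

n = 5, Σx = 936, Σy = 89, Σx² = 188816, Σy² = 1627, Σxy = 16752
nΣxy − ΣxΣy = 83760 − 83304 = 456
nΣx² − (Σx)² = 944080 − 876096 = 67984; nΣy² − (Σy)² = 8135 − 7921 = 214
r = 456 / √(67984 × 214) = 456 / 3814.2596 ≈ 0.1196

0.1196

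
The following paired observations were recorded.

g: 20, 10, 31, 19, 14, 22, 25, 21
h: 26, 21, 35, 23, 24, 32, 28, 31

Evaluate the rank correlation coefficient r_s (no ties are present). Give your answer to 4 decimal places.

0.9048

Rank g: 4, 1, 8, 3, 2, 6, 7, 5
Rank h: 4, 1, 8, 2, 3, 7, 5, 6
d = rank(g) − rank(h): 0, 0, 0, 1, -1, -1, 2, -1; Σd² = 8
ρ = 1 − 6Σd² / [n(n²−1)] = 1 − 6×8 / (8×63) = 1 − 48/504 ≈ 0.9048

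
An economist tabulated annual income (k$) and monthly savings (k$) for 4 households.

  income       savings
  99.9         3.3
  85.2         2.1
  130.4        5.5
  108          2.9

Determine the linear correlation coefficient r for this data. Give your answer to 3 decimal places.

0.946

n = 4, Σx = 423.5, Σy = 13.8, Σx² = 45907.21, Σy² = 53.96, Σxy = 1538.99
nΣxy − ΣxΣy = 6155.96 − 5844.3 = 311.66
nΣx² − (Σx)² = 183628.84 − 179352.25 = 4276.59; nΣy² − (Σy)² = 215.84 − 190.44 = 25.4
r = 311.66 / √(4276.59 × 25.4) = 311.66 / 329.5837 ≈ 0.946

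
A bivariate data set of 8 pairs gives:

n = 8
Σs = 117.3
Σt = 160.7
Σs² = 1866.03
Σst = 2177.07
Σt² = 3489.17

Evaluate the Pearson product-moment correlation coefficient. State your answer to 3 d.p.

r = (nΣst − ΣsΣt) / √[(nΣs² − (Σs)²)(nΣt² − (Σt)²)]
Numerator: 8×2177.07 − 117.3×160.7 = -1433.55
Denominator: √[(14928.24 − 13759.29)(27913.36 − 25824.49)] = √[1168.95 × 2088.87] = 1562.6211
r = -1433.55 / 1562.6211 ≈ -0.917

-0.917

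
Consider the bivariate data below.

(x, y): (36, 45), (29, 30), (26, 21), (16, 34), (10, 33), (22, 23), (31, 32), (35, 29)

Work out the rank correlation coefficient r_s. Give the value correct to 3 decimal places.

Rank x: 8, 5, 4, 2, 1, 3, 6, 7
Rank y: 8, 4, 1, 7, 6, 2, 5, 3
d = rank(x) − rank(y): 0, 1, 3, -5, -5, 1, 1, 4; Σd² = 78
ρ = 1 − 6Σd² / [n(n²−1)] = 1 − 6×78 / (8×63) = 1 − 468/504 ≈ 0.071

0.071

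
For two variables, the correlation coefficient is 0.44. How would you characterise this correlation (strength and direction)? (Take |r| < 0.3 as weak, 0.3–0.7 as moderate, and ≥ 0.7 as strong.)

r = 0.44 > 0 so the relationship is positive.
|r| = 0.44, which falls in the moderate range.

moderate positive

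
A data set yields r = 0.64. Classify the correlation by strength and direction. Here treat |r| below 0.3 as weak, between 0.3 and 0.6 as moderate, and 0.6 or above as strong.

strong positive

r = 0.64 > 0 so the relationship is positive.
|r| = 0.64, which falls in the strong range.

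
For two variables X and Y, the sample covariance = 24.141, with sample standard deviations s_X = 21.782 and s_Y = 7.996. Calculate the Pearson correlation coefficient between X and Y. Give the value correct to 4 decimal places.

r = Cov(X,Y) / (s_X · s_Y) = 24.141 / (21.782 × 7.996)
  = 24.141 / 174.1689 ≈ 0.1386

0.1386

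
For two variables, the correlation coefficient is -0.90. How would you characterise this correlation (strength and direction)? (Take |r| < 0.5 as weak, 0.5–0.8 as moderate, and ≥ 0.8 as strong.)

r = -0.90 < 0 so the relationship is negative.
|r| = 0.90, which falls in the strong range.

strong negative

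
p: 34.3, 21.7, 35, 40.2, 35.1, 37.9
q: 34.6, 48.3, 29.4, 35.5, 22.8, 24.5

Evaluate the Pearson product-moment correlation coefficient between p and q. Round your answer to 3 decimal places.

n = 6, Σp = 204.2, Σq = 195.1, Σp² = 7156.84, Σq² = 6774.75, Σpq = 6419.82
nΣpq − ΣpΣq = 38518.92 − 39839.42 = -1320.5
nΣp² − (Σp)² = 42941.04 − 41697.64 = 1243.4; nΣq² − (Σq)² = 40648.5 − 38064.01 = 2584.49
r = -1320.5 / √(1243.4 × 2584.49) = -1320.5 / 1792.6391 ≈ -0.737

-0.737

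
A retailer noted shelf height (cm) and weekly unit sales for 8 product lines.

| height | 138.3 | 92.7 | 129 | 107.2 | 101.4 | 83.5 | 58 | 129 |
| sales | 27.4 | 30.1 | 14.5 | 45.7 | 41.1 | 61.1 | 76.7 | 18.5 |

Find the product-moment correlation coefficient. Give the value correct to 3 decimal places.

-0.891

n = 8, Σx = 839.1, Σy = 315.1, Σx² = 93112.23, Σy² = 15603.07, Σxy = 29453.72
nΣxy − ΣxΣy = 235629.76 − 264400.41 = -28770.65
nΣx² − (Σx)² = 744897.84 − 704088.81 = 40809.03; nΣy² − (Σy)² = 124824.56 − 99288.01 = 25536.55
r = -28770.65 / √(40809.03 × 25536.55) = -28770.65 / 32281.9119 ≈ -0.891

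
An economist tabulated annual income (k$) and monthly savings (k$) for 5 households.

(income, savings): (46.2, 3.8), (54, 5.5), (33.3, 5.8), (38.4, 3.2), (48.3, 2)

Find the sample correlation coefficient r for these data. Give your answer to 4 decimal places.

-0.1690

n = 5, Σx = 220.2, Σy = 20.3, Σx² = 9966.78, Σy² = 92.57, Σxy = 885.18
nΣxy − ΣxΣy = 4425.9 − 4470.06 = -44.16
nΣx² − (Σx)² = 49833.9 − 48488.04 = 1345.86; nΣy² − (Σy)² = 462.85 − 412.09 = 50.76
r = -44.16 / √(1345.86 × 50.76) = -44.16 / 261.3730 ≈ -0.1690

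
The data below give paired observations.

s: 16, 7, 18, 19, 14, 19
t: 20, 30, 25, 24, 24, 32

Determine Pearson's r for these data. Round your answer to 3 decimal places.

n = 6, Σs = 93, Σt = 155, Σs² = 1547, Σt² = 4101, Σst = 2380
nΣst − ΣsΣt = 14280 − 14415 = -135
nΣs² − (Σs)² = 9282 − 8649 = 633; nΣt² − (Σt)² = 24606 − 24025 = 581
r = -135 / √(633 × 581) = -135 / 606.4429 ≈ -0.223

-0.223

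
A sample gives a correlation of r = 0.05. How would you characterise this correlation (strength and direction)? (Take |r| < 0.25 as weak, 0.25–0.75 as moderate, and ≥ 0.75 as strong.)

r = 0.05 > 0 so the relationship is positive.
|r| = 0.05, which falls in the weak range.

weak positive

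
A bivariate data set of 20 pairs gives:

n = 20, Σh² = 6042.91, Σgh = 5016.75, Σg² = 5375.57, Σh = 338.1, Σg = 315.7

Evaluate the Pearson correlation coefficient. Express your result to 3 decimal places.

-0.893

r = (nΣgh − ΣgΣh) / √[(nΣg² − (Σg)²)(nΣh² − (Σh)²)]
Numerator: 20×5016.75 − 315.7×338.1 = -6403.17
Denominator: √[(107511.4 − 99666.49)(120858.2 − 114311.61)] = √[7844.91 × 6546.59] = 7166.4084
r = -6403.17 / 7166.4084 ≈ -0.893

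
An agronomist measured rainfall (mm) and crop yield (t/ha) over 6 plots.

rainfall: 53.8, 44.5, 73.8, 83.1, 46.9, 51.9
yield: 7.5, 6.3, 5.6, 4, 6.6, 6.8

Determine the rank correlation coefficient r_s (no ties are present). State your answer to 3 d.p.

-0.429

Rank rainfall: 4, 1, 5, 6, 2, 3
Rank yield: 6, 3, 2, 1, 4, 5
d = rank(rainfall) − rank(yield): -2, -2, 3, 5, -2, -2; Σd² = 50
ρ = 1 − 6Σd² / [n(n²−1)] = 1 − 6×50 / (6×35) = 1 − 300/210 ≈ -0.429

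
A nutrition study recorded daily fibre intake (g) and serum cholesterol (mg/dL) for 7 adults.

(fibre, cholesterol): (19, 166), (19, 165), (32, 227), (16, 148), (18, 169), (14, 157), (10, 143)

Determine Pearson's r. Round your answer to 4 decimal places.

0.9671

n = 7, Σx = 128, Σy = 1175, Σx² = 2622, Σy² = 201873, Σxy = 22591
nΣxy − ΣxΣy = 158137 − 150400 = 7737
nΣx² − (Σx)² = 18354 − 16384 = 1970; nΣy² − (Σy)² = 1413111 − 1380625 = 32486
r = 7737 / √(1970 × 32486) = 7737 / 7999.8387 ≈ 0.9671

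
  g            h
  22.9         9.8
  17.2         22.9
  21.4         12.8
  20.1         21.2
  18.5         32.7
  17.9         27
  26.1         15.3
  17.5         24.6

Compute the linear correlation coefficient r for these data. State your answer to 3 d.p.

n = 8, Σg = 161.6, Σh = 166.3, Σg² = 3332.34, Σh² = 3871.27, Σgh = 3236.42
nΣgh − ΣgΣh = 25891.36 − 26874.08 = -982.72
nΣg² − (Σg)² = 26658.72 − 26114.56 = 544.16; nΣh² − (Σh)² = 30970.16 − 27655.69 = 3314.47
r = -982.72 / √(544.16 × 3314.47) = -982.72 / 1342.9825 ≈ -0.732

-0.732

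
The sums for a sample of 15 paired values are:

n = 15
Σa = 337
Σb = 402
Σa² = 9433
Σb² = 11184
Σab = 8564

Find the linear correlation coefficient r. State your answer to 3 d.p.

r = (nΣab − ΣaΣb) / √[(nΣa² − (Σa)²)(nΣb² − (Σb)²)]
Numerator: 15×8564 − 337×402 = -7014
Denominator: √[(141495 − 113569)(167760 − 161604)] = √[27926 × 6156] = 13111.5390
r = -7014 / 13111.5390 ≈ -0.535

-0.535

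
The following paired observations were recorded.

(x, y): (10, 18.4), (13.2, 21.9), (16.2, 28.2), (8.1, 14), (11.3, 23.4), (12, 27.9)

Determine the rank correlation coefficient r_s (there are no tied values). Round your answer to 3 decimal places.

0.829

Rank x: 2, 5, 6, 1, 3, 4
Rank y: 2, 3, 6, 1, 4, 5
d = rank(x) − rank(y): 0, 2, 0, 0, -1, -1; Σd² = 6
ρ = 1 − 6Σd² / [n(n²−1)] = 1 − 6×6 / (6×35) = 1 − 36/210 ≈ 0.829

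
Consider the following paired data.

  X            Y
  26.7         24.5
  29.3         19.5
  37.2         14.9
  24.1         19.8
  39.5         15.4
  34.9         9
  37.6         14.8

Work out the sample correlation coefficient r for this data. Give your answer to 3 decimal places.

n = 7, ΣX = 229.3, ΣY = 117.9, ΣX² = 7728.05, ΣY² = 2131.75, ΣXY = 3735.84
nΣXY − ΣXΣY = 26150.88 − 27034.47 = -883.59
nΣX² − (ΣX)² = 54096.35 − 52578.49 = 1517.86; nΣY² − (ΣY)² = 14922.25 − 13900.41 = 1021.84
r = -883.59 / √(1517.86 × 1021.84) = -883.59 / 1245.3955 ≈ -0.709

-0.709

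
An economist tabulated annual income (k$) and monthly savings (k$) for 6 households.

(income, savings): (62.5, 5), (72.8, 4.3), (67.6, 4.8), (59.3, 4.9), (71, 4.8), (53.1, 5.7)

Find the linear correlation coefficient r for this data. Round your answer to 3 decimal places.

n = 6, Σx = 386.3, Σy = 29.5, Σx² = 25152.95, Σy² = 146.07, Σxy = 1884.06
nΣxy − ΣxΣy = 11304.36 − 11395.85 = -91.49
nΣx² − (Σx)² = 150917.7 − 149227.69 = 1690.01; nΣy² − (Σy)² = 876.42 − 870.25 = 6.17
r = -91.49 / √(1690.01 × 6.17) = -91.49 / 102.1145 ≈ -0.896

-0.896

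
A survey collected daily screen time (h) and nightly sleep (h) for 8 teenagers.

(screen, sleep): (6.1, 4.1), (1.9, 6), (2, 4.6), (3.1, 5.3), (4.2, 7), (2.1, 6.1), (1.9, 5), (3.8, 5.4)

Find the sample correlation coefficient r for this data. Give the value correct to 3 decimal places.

n = 8, Σx = 25.1, Σy = 43.5, Σx² = 94.53, Σy² = 242.43, Σxy = 134.27
nΣxy − ΣxΣy = 1074.16 − 1091.85 = -17.69
nΣx² − (Σx)² = 756.24 − 630.01 = 126.23; nΣy² − (Σy)² = 1939.44 − 1892.25 = 47.19
r = -17.69 / √(126.23 × 47.19) = -17.69 / 77.1803 ≈ -0.229

-0.229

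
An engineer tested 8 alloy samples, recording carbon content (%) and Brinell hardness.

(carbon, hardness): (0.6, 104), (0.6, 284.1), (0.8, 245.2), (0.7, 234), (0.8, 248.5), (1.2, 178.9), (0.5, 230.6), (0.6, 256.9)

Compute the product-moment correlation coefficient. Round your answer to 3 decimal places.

-0.189

n = 8, Σx = 5.8, Σy = 1782.2, Σx² = 4.54, Σy² = 419339.28, Σxy = 1275.74
nΣxy − ΣxΣy = 10205.92 − 10336.76 = -130.84
nΣx² − (Σx)² = 36.32 − 33.64 = 2.68; nΣy² − (Σy)² = 3354714.24 − 3176236.84 = 178477.4
r = -130.84 / √(2.68 × 178477.4) = -130.84 / 691.6064 ≈ -0.189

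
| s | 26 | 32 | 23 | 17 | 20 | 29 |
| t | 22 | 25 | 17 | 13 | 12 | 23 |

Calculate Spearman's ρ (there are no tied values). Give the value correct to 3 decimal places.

0.943

Rank s: 4, 6, 3, 1, 2, 5
Rank t: 4, 6, 3, 2, 1, 5
d = rank(s) − rank(t): 0, 0, 0, -1, 1, 0; Σd² = 2
ρ = 1 − 6Σd² / [n(n²−1)] = 1 − 6×2 / (6×35) = 1 − 12/210 ≈ 0.943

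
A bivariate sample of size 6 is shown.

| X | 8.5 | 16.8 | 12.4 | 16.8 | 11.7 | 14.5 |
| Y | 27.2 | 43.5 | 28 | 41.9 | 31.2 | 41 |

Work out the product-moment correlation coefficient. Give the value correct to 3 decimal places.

0.916

n = 6, ΣX = 80.7, ΣY = 212.8, ΣX² = 1137.63, ΣY² = 7826.14, ΣXY = 2972.66
nΣXY − ΣXΣY = 17835.96 − 17172.96 = 663
nΣX² − (ΣX)² = 6825.78 − 6512.49 = 313.29; nΣY² − (ΣY)² = 46956.84 − 45283.84 = 1673
r = 663 / √(313.29 × 1673) = 663 / 723.9711 ≈ 0.916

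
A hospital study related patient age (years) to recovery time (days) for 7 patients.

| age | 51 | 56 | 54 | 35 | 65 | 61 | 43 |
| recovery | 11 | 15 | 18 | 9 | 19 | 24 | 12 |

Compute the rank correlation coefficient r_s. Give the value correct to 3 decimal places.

Rank age: 3, 5, 4, 1, 7, 6, 2
Rank recovery: 2, 4, 5, 1, 6, 7, 3
d = rank(age) − rank(recovery): 1, 1, -1, 0, 1, -1, -1; Σd² = 6
ρ = 1 − 6Σd² / [n(n²−1)] = 1 − 6×6 / (7×48) = 1 − 36/336 ≈ 0.893

0.893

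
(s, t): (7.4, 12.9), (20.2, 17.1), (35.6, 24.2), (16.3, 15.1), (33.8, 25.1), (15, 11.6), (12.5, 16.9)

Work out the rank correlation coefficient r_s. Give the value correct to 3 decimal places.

0.786

Rank s: 1, 5, 7, 4, 6, 3, 2
Rank t: 2, 5, 6, 3, 7, 1, 4
d = rank(s) − rank(t): -1, 0, 1, 1, -1, 2, -2; Σd² = 12
ρ = 1 − 6Σd² / [n(n²−1)] = 1 − 6×12 / (7×48) = 1 − 72/336 ≈ 0.786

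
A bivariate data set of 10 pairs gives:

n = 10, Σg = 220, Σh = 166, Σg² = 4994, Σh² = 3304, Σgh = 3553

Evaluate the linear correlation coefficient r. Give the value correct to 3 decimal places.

-0.341

r = (nΣgh − ΣgΣh) / √[(nΣg² − (Σg)²)(nΣh² − (Σh)²)]
Numerator: 10×3553 − 220×166 = -990
Denominator: √[(49940 − 48400)(33040 − 27556)] = √[1540 × 5484] = 2906.0902
r = -990 / 2906.0902 ≈ -0.341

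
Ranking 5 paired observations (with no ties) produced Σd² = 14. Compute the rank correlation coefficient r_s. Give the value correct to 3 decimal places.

ρ = 1 − 6Σd² / [n(n²−1)] = 1 − 6×14 / (5×24)
  = 1 − 84/120 = 1 − 0.7000 ≈ 0.300

0.300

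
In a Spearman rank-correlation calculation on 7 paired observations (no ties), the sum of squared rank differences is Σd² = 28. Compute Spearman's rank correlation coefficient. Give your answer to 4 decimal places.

0.5000

ρ = 1 − 6Σd² / [n(n²−1)] = 1 − 6×28 / (7×48)
  = 1 − 168/336 = 1 − 0.50000 ≈ 0.5000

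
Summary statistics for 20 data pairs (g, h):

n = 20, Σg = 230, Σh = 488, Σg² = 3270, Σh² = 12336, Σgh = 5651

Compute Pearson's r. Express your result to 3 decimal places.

r = (nΣgh − ΣgΣh) / √[(nΣg² − (Σg)²)(nΣh² − (Σh)²)]
Numerator: 20×5651 − 230×488 = 780
Denominator: √[(65400 − 52900)(246720 − 238144)] = √[12500 × 8576] = 10353.7433
r = 780 / 10353.7433 ≈ 0.075

0.075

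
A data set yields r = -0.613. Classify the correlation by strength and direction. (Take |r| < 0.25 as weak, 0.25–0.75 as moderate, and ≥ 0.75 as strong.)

r = -0.613 < 0 so the relationship is negative.
|r| = 0.613, which falls in the moderate range.

moderate negative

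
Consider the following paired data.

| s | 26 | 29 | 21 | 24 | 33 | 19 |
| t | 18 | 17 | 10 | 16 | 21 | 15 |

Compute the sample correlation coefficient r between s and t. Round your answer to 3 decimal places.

0.802

n = 6, Σs = 152, Σt = 97, Σs² = 3984, Σt² = 1635, Σst = 2533
nΣst − ΣsΣt = 15198 − 14744 = 454
nΣs² − (Σs)² = 23904 − 23104 = 800; nΣt² − (Σt)² = 9810 − 9409 = 401
r = 454 / √(800 × 401) = 454 / 566.3921 ≈ 0.802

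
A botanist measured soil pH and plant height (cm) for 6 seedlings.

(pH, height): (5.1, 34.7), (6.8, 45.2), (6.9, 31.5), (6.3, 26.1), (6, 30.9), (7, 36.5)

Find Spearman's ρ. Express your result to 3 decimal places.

Rank pH: 1, 4, 5, 3, 2, 6
Rank height: 4, 6, 3, 1, 2, 5
d = rank(pH) − rank(height): -3, -2, 2, 2, 0, 1; Σd² = 22
ρ = 1 − 6Σd² / [n(n²−1)] = 1 − 6×22 / (6×35) = 1 − 132/210 ≈ 0.371

0.371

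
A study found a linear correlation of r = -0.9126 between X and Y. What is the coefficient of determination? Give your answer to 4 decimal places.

0.8328

r² = (-0.9126)² = 0.8328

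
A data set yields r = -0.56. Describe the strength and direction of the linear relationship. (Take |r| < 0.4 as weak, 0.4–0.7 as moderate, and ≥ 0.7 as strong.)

r = -0.56 < 0 so the relationship is negative.
|r| = 0.56, which falls in the moderate range.

moderate negative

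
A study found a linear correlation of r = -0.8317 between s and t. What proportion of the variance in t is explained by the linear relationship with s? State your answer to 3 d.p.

0.692

r² = (-0.8317)² = 0.692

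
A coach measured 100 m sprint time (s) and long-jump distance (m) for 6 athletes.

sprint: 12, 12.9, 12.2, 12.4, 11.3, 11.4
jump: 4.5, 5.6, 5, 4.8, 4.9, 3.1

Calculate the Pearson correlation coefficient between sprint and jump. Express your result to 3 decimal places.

n = 6, Σx = 72.2, Σy = 27.9, Σx² = 870.66, Σy² = 133.27, Σxy = 337.47
nΣxy − ΣxΣy = 2024.82 − 2014.38 = 10.44
nΣx² − (Σx)² = 5223.96 − 5212.84 = 11.12; nΣy² − (Σy)² = 799.62 − 778.41 = 21.21
r = 10.44 / √(11.12 × 21.21) = 10.44 / 15.3576 ≈ 0.680

0.680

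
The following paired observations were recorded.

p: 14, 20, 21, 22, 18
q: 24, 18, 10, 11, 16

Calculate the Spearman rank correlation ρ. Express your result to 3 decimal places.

-0.800

Rank p: 1, 3, 4, 5, 2
Rank q: 5, 4, 1, 2, 3
d = rank(p) − rank(q): -4, -1, 3, 3, -1; Σd² = 36
ρ = 1 − 6Σd² / [n(n²−1)] = 1 − 6×36 / (5×24) = 1 − 216/120 ≈ -0.800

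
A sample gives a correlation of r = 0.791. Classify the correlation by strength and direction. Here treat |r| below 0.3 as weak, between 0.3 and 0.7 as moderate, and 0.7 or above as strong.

strong positive

r = 0.791 > 0 so the relationship is positive.
|r| = 0.791, which falls in the strong range.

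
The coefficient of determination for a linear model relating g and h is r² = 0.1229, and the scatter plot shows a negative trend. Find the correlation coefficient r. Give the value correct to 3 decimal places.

-0.351

|r| = √0.1229 = 0.351
The association is negative, so r = −0.351.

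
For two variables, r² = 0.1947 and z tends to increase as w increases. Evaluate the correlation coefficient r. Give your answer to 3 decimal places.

|r| = √0.1947 = 0.441
The association is positive, so r = 0.441.

0.441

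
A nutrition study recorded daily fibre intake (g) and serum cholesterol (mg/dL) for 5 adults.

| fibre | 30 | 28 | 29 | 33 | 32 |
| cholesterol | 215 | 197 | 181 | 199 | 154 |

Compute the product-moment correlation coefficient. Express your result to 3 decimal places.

-0.253

n = 5, Σx = 152, Σy = 946, Σx² = 4638, Σy² = 181112, Σxy = 28710
nΣxy − ΣxΣy = 143550 − 143792 = -242
nΣx² − (Σx)² = 23190 − 23104 = 86; nΣy² − (Σy)² = 905560 − 894916 = 10644
r = -242 / √(86 × 10644) = -242 / 956.7570 ≈ -0.253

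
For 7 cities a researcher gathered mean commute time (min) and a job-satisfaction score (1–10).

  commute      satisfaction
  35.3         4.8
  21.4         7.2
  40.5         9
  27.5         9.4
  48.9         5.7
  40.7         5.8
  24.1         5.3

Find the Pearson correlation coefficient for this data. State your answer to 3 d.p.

-0.166

n = 7, Σx = 238.4, Σy = 47.2, Σx² = 8729.06, Σy² = 338.46, Σxy = 1589.04
nΣxy − ΣxΣy = 11123.28 − 11252.48 = -129.2
nΣx² − (Σx)² = 61103.42 − 56834.56 = 4268.86; nΣy² − (Σy)² = 2369.22 − 2227.84 = 141.38
r = -129.2 / √(4268.86 × 141.38) = -129.2 / 776.8729 ≈ -0.166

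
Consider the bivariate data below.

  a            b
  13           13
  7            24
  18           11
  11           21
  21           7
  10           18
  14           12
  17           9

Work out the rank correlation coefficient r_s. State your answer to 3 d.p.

Rank a: 4, 1, 7, 3, 8, 2, 5, 6
Rank b: 5, 8, 3, 7, 1, 6, 4, 2
d = rank(a) − rank(b): -1, -7, 4, -4, 7, -4, 1, 4; Σd² = 164
ρ = 1 − 6Σd² / [n(n²−1)] = 1 − 6×164 / (8×63) = 1 − 984/504 ≈ -0.952

-0.952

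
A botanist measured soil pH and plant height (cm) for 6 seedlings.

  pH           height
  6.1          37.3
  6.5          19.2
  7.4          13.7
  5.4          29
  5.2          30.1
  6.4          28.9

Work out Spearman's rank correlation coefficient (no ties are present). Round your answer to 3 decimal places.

Rank pH: 3, 5, 6, 2, 1, 4
Rank height: 6, 2, 1, 4, 5, 3
d = rank(pH) − rank(height): -3, 3, 5, -2, -4, 1; Σd² = 64
ρ = 1 − 6Σd² / [n(n²−1)] = 1 − 6×64 / (6×35) = 1 − 384/210 ≈ -0.829

-0.829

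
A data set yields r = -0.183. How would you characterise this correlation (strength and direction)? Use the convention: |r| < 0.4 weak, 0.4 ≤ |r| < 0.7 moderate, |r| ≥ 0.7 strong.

weak negative

r = -0.183 < 0 so the relationship is negative.
|r| = 0.183, which falls in the weak range.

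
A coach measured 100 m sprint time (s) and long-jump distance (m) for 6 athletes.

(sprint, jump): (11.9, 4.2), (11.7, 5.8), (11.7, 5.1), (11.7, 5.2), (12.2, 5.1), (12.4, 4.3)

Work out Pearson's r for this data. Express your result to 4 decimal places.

-0.5843

n = 6, Σx = 71.6, Σy = 29.7, Σx² = 854.88, Σy² = 148.83, Σxy = 353.89
nΣxy − ΣxΣy = 2123.34 − 2126.52 = -3.18
nΣx² − (Σx)² = 5129.28 − 5126.56 = 2.72; nΣy² − (Σy)² = 892.98 − 882.09 = 10.89
r = -3.18 / √(2.72 × 10.89) = -3.18 / 5.4425 ≈ -0.5843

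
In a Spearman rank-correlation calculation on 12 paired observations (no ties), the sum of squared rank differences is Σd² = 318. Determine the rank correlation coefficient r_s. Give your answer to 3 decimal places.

ρ = 1 − 6Σd² / [n(n²−1)] = 1 − 6×318 / (12×143)
  = 1 − 1908/1716 = 1 − 1.1119 ≈ -0.112

-0.112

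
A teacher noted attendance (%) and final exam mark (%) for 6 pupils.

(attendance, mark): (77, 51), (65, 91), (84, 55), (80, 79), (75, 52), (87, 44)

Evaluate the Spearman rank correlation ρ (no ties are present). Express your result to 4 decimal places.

-0.5429

Rank attendance: 3, 1, 5, 4, 2, 6
Rank mark: 2, 6, 4, 5, 3, 1
d = rank(attendance) − rank(mark): 1, -5, 1, -1, -1, 5; Σd² = 54
ρ = 1 − 6Σd² / [n(n²−1)] = 1 − 6×54 / (6×35) = 1 − 324/210 ≈ -0.5429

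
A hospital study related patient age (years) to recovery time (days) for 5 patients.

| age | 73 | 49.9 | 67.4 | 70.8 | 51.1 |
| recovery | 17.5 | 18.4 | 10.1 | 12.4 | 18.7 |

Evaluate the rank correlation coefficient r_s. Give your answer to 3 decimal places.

-0.500

Rank age: 5, 1, 3, 4, 2
Rank recovery: 3, 4, 1, 2, 5
d = rank(age) − rank(recovery): 2, -3, 2, 2, -3; Σd² = 30
ρ = 1 − 6Σd² / [n(n²−1)] = 1 − 6×30 / (5×24) = 1 − 180/120 ≈ -0.500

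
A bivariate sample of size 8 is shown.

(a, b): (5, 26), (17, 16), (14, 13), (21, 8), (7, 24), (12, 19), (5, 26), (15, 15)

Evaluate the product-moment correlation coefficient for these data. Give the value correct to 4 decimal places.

-0.9656

n = 8, Σa = 96, Σb = 147, Σa² = 1394, Σb² = 3003, Σab = 1503
nΣab − ΣaΣb = 12024 − 14112 = -2088
nΣa² − (Σa)² = 11152 − 9216 = 1936; nΣb² − (Σb)² = 24024 − 21609 = 2415
r = -2088 / √(1936 × 2415) = -2088 / 2162.2766 ≈ -0.9656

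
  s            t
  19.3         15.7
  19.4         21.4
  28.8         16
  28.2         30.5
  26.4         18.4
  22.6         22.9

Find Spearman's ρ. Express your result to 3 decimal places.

Rank s: 1, 2, 6, 5, 4, 3
Rank t: 1, 4, 2, 6, 3, 5
d = rank(s) − rank(t): 0, -2, 4, -1, 1, -2; Σd² = 26
ρ = 1 − 6Σd² / [n(n²−1)] = 1 − 6×26 / (6×35) = 1 − 156/210 ≈ 0.257

0.257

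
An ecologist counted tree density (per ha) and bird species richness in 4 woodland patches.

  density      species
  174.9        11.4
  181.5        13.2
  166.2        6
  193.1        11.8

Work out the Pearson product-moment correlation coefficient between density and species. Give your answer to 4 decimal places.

n = 4, Σx = 715.7, Σy = 42.4, Σx² = 128442.31, Σy² = 479.44, Σxy = 7665.44
nΣxy − ΣxΣy = 30661.76 − 30345.68 = 316.08
nΣx² − (Σx)² = 513769.24 − 512226.49 = 1542.75; nΣy² − (Σy)² = 1917.76 − 1797.76 = 120
r = 316.08 / √(1542.75 × 120) = 316.08 / 430.2674 ≈ 0.7346

0.7346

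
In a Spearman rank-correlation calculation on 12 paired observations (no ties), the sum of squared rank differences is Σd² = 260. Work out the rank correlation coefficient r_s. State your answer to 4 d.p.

ρ = 1 − 6Σd² / [n(n²−1)] = 1 − 6×260 / (12×143)
  = 1 − 1560/1716 = 1 − 0.90909 ≈ 0.0909

0.0909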